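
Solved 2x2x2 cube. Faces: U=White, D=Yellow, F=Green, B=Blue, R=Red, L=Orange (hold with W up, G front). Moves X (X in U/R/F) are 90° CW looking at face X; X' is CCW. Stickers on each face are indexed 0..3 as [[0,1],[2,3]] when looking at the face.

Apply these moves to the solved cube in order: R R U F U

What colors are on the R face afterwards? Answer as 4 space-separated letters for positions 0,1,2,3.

Answer: O O Y R

Derivation:
After move 1 (R): R=RRRR U=WGWG F=GYGY D=YBYB B=WBWB
After move 2 (R): R=RRRR U=WYWY F=GBGB D=YWYW B=GBGB
After move 3 (U): U=WWYY F=RRGB R=GBRR B=OOGB L=GBOO
After move 4 (F): F=GRBR U=WWOB R=YBYR D=RGYW L=GYOW
After move 5 (U): U=OWBW F=YBBR R=OOYR B=GYGB L=GROW
Query: R face = OOYR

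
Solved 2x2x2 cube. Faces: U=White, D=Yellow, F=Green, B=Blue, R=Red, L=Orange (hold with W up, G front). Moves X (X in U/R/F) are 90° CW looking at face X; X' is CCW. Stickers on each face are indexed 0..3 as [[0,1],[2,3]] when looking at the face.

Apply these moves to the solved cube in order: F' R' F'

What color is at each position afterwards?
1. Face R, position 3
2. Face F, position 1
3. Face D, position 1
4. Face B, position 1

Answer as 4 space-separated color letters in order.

Answer: Y R W B

Derivation:
After move 1 (F'): F=GGGG U=WWRR R=YRYR D=OOYY L=OWOW
After move 2 (R'): R=RRYY U=WBRB F=GWGR D=OGYG B=YBOB
After move 3 (F'): F=WRGG U=WBRY R=GROY D=WWYG L=OBOR
Query 1: R[3] = Y
Query 2: F[1] = R
Query 3: D[1] = W
Query 4: B[1] = B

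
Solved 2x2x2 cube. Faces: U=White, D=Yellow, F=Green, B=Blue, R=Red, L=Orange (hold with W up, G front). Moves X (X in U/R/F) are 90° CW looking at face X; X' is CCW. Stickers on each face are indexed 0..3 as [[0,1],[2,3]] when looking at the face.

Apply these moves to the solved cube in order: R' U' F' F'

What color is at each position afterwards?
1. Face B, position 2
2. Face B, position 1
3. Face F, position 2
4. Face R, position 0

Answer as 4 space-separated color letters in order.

Answer: Y R O O

Derivation:
After move 1 (R'): R=RRRR U=WBWB F=GWGW D=YGYG B=YBYB
After move 2 (U'): U=BBWW F=OOGW R=GWRR B=RRYB L=YBOO
After move 3 (F'): F=OWOG U=BBGR R=GWYR D=BOYG L=YWOW
After move 4 (F'): F=WGOO U=BBGY R=OWBR D=WWYG L=YROG
Query 1: B[2] = Y
Query 2: B[1] = R
Query 3: F[2] = O
Query 4: R[0] = O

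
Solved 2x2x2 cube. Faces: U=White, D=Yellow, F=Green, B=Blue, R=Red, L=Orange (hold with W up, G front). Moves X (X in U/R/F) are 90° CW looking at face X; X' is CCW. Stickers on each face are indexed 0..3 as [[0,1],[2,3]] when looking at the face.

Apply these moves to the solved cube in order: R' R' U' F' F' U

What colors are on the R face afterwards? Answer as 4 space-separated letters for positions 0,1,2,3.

Answer: R R B R

Derivation:
After move 1 (R'): R=RRRR U=WBWB F=GWGW D=YGYG B=YBYB
After move 2 (R'): R=RRRR U=WYWY F=GBGB D=YWYW B=GBGB
After move 3 (U'): U=YYWW F=OOGB R=GBRR B=RRGB L=GBOO
After move 4 (F'): F=OBOG U=YYGR R=WBYR D=BOYW L=GWOW
After move 5 (F'): F=BGOO U=YYWY R=OBBR D=WWYW L=GROG
After move 6 (U): U=WYYY F=OBOO R=RRBR B=GRGB L=BGOG
Query: R face = RRBR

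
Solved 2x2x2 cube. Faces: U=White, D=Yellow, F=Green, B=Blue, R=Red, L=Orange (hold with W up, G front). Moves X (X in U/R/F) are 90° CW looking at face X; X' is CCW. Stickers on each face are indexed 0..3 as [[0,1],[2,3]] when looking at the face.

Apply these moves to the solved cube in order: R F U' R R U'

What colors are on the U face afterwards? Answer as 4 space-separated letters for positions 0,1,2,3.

After move 1 (R): R=RRRR U=WGWG F=GYGY D=YBYB B=WBWB
After move 2 (F): F=GGYY U=WGOO R=WRGR D=RRYB L=OYOB
After move 3 (U'): U=GOWO F=OYYY R=GGGR B=WRWB L=WBOB
After move 4 (R): R=GGRG U=GYWY F=ORYB D=RWYW B=OROB
After move 5 (R): R=RGGG U=GRWB F=OWYW D=ROYO B=YRYB
After move 6 (U'): U=RBGW F=WBYW R=OWGG B=RGYB L=YROB
Query: U face = RBGW

Answer: R B G W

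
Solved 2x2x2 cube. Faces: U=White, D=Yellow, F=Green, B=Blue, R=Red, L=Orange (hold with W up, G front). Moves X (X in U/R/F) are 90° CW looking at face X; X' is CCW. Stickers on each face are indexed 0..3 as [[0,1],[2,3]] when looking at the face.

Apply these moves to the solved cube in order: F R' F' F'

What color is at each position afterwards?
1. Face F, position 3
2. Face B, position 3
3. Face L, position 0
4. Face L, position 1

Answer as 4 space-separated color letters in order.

After move 1 (F): F=GGGG U=WWOO R=WRWR D=RRYY L=OYOY
After move 2 (R'): R=RRWW U=WBOB F=GWGO D=RGYG B=YBRB
After move 3 (F'): F=WOGG U=WBRW R=GRRW D=YYYG L=OBOO
After move 4 (F'): F=OGWG U=WBGR R=YRYW D=BOYG L=OWOR
Query 1: F[3] = G
Query 2: B[3] = B
Query 3: L[0] = O
Query 4: L[1] = W

Answer: G B O W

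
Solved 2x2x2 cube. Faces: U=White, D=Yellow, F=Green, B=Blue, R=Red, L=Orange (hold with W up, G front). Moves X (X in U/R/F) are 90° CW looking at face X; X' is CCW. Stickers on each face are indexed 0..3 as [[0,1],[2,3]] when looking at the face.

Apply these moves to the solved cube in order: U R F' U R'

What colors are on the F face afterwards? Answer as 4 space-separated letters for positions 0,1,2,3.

Answer: B W R R

Derivation:
After move 1 (U): U=WWWW F=RRGG R=BBRR B=OOBB L=GGOO
After move 2 (R): R=RBRB U=WRWG F=RYGY D=YBYO B=WOWB
After move 3 (F'): F=YYRG U=WRRR R=BBYB D=GOYO L=GGOW
After move 4 (U): U=RWRR F=BBRG R=WOYB B=GGWB L=YYOW
After move 5 (R'): R=OBWY U=RWRG F=BWRR D=GBYG B=OGOB
Query: F face = BWRR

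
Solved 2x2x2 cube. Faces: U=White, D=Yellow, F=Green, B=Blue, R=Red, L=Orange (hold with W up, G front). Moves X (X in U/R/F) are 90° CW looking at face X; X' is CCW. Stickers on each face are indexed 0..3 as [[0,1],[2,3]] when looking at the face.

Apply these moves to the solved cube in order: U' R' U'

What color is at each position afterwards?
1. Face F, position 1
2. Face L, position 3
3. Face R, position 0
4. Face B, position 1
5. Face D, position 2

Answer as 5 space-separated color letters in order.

After move 1 (U'): U=WWWW F=OOGG R=GGRR B=RRBB L=BBOO
After move 2 (R'): R=GRGR U=WBWR F=OWGW D=YOYG B=YRYB
After move 3 (U'): U=BRWW F=BBGW R=OWGR B=GRYB L=YROO
Query 1: F[1] = B
Query 2: L[3] = O
Query 3: R[0] = O
Query 4: B[1] = R
Query 5: D[2] = Y

Answer: B O O R Y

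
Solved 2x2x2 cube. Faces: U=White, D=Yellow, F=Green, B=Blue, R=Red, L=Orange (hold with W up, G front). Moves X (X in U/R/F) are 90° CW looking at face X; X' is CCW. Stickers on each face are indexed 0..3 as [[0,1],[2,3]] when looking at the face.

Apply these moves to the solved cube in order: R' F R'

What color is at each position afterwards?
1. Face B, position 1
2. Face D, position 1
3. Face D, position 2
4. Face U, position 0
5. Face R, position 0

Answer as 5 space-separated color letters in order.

After move 1 (R'): R=RRRR U=WBWB F=GWGW D=YGYG B=YBYB
After move 2 (F): F=GGWW U=WBOO R=WRBR D=RRYG L=OYOG
After move 3 (R'): R=RRWB U=WYOY F=GBWO D=RGYW B=GBRB
Query 1: B[1] = B
Query 2: D[1] = G
Query 3: D[2] = Y
Query 4: U[0] = W
Query 5: R[0] = R

Answer: B G Y W R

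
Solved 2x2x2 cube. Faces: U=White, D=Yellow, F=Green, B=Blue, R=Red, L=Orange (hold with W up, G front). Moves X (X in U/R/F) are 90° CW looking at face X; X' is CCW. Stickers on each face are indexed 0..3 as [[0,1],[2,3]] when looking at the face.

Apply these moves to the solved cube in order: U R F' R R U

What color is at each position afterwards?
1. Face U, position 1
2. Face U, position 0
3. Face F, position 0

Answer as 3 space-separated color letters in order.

Answer: W R B

Derivation:
After move 1 (U): U=WWWW F=RRGG R=BBRR B=OOBB L=GGOO
After move 2 (R): R=RBRB U=WRWG F=RYGY D=YBYO B=WOWB
After move 3 (F'): F=YYRG U=WRRR R=BBYB D=GOYO L=GGOW
After move 4 (R): R=YBBB U=WYRG F=YORO D=GWYW B=RORB
After move 5 (R): R=BYBB U=WORO F=YWRW D=GRYR B=GOYB
After move 6 (U): U=RWOO F=BYRW R=GOBB B=GGYB L=YWOW
Query 1: U[1] = W
Query 2: U[0] = R
Query 3: F[0] = B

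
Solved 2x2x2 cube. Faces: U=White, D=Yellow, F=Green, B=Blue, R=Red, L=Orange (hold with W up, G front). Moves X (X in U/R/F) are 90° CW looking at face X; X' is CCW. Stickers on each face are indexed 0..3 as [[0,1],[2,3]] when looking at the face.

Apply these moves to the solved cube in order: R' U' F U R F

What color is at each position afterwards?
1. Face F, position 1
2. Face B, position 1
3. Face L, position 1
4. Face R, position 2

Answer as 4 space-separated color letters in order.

Answer: W Y R O

Derivation:
After move 1 (R'): R=RRRR U=WBWB F=GWGW D=YGYG B=YBYB
After move 2 (U'): U=BBWW F=OOGW R=GWRR B=RRYB L=YBOO
After move 3 (F): F=GOWO U=BBOB R=WWWR D=RGYG L=YYOG
After move 4 (U): U=OBBB F=WWWO R=RRWR B=YYYB L=GOOG
After move 5 (R): R=WRRR U=OWBO F=WGWG D=RYYY B=BYBB
After move 6 (F): F=WWGG U=OWGO R=BROR D=RWYY L=GROY
Query 1: F[1] = W
Query 2: B[1] = Y
Query 3: L[1] = R
Query 4: R[2] = O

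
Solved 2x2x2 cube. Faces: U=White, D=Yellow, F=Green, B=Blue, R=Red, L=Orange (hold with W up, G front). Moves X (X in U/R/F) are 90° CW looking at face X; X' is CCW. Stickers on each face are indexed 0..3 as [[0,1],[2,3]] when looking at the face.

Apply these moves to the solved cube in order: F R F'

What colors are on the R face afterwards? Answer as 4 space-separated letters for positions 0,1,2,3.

Answer: B W R R

Derivation:
After move 1 (F): F=GGGG U=WWOO R=WRWR D=RRYY L=OYOY
After move 2 (R): R=WWRR U=WGOG F=GRGY D=RBYB B=OBWB
After move 3 (F'): F=RYGG U=WGWR R=BWRR D=YYYB L=OGOO
Query: R face = BWRR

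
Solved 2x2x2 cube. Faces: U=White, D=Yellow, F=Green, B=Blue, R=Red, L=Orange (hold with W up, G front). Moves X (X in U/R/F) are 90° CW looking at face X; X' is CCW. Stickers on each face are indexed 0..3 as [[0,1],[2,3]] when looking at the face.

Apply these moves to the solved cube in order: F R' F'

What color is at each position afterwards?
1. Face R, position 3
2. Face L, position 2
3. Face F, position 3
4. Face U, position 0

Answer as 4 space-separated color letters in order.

After move 1 (F): F=GGGG U=WWOO R=WRWR D=RRYY L=OYOY
After move 2 (R'): R=RRWW U=WBOB F=GWGO D=RGYG B=YBRB
After move 3 (F'): F=WOGG U=WBRW R=GRRW D=YYYG L=OBOO
Query 1: R[3] = W
Query 2: L[2] = O
Query 3: F[3] = G
Query 4: U[0] = W

Answer: W O G W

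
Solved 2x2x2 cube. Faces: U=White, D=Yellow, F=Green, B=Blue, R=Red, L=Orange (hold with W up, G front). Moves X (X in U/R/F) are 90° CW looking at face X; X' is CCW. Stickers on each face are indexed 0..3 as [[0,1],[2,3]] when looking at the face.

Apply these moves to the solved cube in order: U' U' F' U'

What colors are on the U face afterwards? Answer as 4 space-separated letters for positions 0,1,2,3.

After move 1 (U'): U=WWWW F=OOGG R=GGRR B=RRBB L=BBOO
After move 2 (U'): U=WWWW F=BBGG R=OORR B=GGBB L=RROO
After move 3 (F'): F=BGBG U=WWOR R=YOYR D=ROYY L=RWOW
After move 4 (U'): U=WRWO F=RWBG R=BGYR B=YOBB L=GGOW
Query: U face = WRWO

Answer: W R W O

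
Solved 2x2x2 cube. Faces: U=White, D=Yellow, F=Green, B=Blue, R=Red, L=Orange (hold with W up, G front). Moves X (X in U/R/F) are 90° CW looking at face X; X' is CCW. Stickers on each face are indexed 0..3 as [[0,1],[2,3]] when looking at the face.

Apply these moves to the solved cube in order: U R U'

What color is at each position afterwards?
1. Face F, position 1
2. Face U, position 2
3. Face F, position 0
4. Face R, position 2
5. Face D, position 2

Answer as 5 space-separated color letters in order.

After move 1 (U): U=WWWW F=RRGG R=BBRR B=OOBB L=GGOO
After move 2 (R): R=RBRB U=WRWG F=RYGY D=YBYO B=WOWB
After move 3 (U'): U=RGWW F=GGGY R=RYRB B=RBWB L=WOOO
Query 1: F[1] = G
Query 2: U[2] = W
Query 3: F[0] = G
Query 4: R[2] = R
Query 5: D[2] = Y

Answer: G W G R Y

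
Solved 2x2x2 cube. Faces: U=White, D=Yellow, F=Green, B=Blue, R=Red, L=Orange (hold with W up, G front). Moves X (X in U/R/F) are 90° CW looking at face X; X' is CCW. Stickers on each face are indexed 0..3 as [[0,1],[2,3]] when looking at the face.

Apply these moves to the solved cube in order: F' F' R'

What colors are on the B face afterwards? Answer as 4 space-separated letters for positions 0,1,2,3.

After move 1 (F'): F=GGGG U=WWRR R=YRYR D=OOYY L=OWOW
After move 2 (F'): F=GGGG U=WWYY R=OROR D=WWYY L=OROR
After move 3 (R'): R=RROO U=WBYB F=GWGY D=WGYG B=YBWB
Query: B face = YBWB

Answer: Y B W B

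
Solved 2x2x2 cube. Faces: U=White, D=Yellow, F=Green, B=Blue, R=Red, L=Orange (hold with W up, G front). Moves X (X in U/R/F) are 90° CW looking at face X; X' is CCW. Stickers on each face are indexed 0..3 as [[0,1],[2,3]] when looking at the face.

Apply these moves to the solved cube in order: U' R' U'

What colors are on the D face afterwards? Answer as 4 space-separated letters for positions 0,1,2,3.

Answer: Y O Y G

Derivation:
After move 1 (U'): U=WWWW F=OOGG R=GGRR B=RRBB L=BBOO
After move 2 (R'): R=GRGR U=WBWR F=OWGW D=YOYG B=YRYB
After move 3 (U'): U=BRWW F=BBGW R=OWGR B=GRYB L=YROO
Query: D face = YOYG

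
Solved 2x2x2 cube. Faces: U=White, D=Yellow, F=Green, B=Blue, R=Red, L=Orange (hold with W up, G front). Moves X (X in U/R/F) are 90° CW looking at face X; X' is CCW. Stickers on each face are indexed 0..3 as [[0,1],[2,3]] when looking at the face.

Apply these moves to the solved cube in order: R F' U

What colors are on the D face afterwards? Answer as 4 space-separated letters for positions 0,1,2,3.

Answer: O O Y B

Derivation:
After move 1 (R): R=RRRR U=WGWG F=GYGY D=YBYB B=WBWB
After move 2 (F'): F=YYGG U=WGRR R=BRYR D=OOYB L=OGOW
After move 3 (U): U=RWRG F=BRGG R=WBYR B=OGWB L=YYOW
Query: D face = OOYB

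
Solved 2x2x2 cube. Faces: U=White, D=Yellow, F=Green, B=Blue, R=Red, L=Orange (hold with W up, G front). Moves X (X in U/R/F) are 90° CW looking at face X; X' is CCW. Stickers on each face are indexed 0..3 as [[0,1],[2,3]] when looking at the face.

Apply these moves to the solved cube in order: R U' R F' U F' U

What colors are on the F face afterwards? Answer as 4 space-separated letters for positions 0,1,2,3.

After move 1 (R): R=RRRR U=WGWG F=GYGY D=YBYB B=WBWB
After move 2 (U'): U=GGWW F=OOGY R=GYRR B=RRWB L=WBOO
After move 3 (R): R=RGRY U=GOWY F=OBGB D=YWYR B=WRGB
After move 4 (F'): F=BBOG U=GORR R=WGYY D=BOYR L=WYOW
After move 5 (U): U=RGRO F=WGOG R=WRYY B=WYGB L=BBOW
After move 6 (F'): F=GGWO U=RGWY R=ORBY D=BWYR L=BOOR
After move 7 (U): U=WRYG F=ORWO R=WYBY B=BOGB L=GGOR
Query: F face = ORWO

Answer: O R W O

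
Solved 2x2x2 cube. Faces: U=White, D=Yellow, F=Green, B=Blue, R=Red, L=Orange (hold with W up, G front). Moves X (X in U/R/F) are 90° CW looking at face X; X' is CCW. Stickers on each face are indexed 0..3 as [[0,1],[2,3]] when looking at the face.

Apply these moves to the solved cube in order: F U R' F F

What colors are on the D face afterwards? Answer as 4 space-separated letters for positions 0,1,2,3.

Answer: O O Y G

Derivation:
After move 1 (F): F=GGGG U=WWOO R=WRWR D=RRYY L=OYOY
After move 2 (U): U=OWOW F=WRGG R=BBWR B=OYBB L=GGOY
After move 3 (R'): R=BRBW U=OBOO F=WWGW D=RRYG B=YYRB
After move 4 (F): F=GWWW U=OBYG R=OROW D=BBYG L=GROR
After move 5 (F): F=WGWW U=OBRR R=YRGW D=OOYG L=GBOB
Query: D face = OOYG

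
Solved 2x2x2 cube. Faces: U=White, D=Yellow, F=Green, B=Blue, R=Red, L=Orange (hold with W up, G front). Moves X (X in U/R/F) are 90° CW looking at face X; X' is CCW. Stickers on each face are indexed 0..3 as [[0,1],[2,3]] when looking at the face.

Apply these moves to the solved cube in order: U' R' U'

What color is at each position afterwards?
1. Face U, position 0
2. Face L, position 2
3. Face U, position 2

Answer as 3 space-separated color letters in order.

After move 1 (U'): U=WWWW F=OOGG R=GGRR B=RRBB L=BBOO
After move 2 (R'): R=GRGR U=WBWR F=OWGW D=YOYG B=YRYB
After move 3 (U'): U=BRWW F=BBGW R=OWGR B=GRYB L=YROO
Query 1: U[0] = B
Query 2: L[2] = O
Query 3: U[2] = W

Answer: B O W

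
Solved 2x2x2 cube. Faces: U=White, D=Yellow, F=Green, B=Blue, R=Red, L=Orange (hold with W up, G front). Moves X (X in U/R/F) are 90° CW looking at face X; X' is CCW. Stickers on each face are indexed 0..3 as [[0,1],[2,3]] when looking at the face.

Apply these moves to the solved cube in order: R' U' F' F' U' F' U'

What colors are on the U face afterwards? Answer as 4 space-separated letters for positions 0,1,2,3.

After move 1 (R'): R=RRRR U=WBWB F=GWGW D=YGYG B=YBYB
After move 2 (U'): U=BBWW F=OOGW R=GWRR B=RRYB L=YBOO
After move 3 (F'): F=OWOG U=BBGR R=GWYR D=BOYG L=YWOW
After move 4 (F'): F=WGOO U=BBGY R=OWBR D=WWYG L=YROG
After move 5 (U'): U=BYBG F=YROO R=WGBR B=OWYB L=RROG
After move 6 (F'): F=ROYO U=BYWB R=WGWR D=RGYG L=RGOB
After move 7 (U'): U=YBBW F=RGYO R=ROWR B=WGYB L=OWOB
Query: U face = YBBW

Answer: Y B B W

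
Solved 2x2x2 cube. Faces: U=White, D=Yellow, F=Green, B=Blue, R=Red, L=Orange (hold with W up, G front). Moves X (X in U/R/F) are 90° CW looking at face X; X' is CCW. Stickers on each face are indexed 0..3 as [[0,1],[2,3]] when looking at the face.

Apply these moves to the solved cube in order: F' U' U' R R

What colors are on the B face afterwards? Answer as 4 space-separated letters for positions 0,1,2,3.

Answer: G G B B

Derivation:
After move 1 (F'): F=GGGG U=WWRR R=YRYR D=OOYY L=OWOW
After move 2 (U'): U=WRWR F=OWGG R=GGYR B=YRBB L=BBOW
After move 3 (U'): U=RRWW F=BBGG R=OWYR B=GGBB L=YROW
After move 4 (R): R=YORW U=RBWG F=BOGY D=OBYG B=WGRB
After move 5 (R): R=RYWO U=ROWY F=BBGG D=ORYW B=GGBB
Query: B face = GGBB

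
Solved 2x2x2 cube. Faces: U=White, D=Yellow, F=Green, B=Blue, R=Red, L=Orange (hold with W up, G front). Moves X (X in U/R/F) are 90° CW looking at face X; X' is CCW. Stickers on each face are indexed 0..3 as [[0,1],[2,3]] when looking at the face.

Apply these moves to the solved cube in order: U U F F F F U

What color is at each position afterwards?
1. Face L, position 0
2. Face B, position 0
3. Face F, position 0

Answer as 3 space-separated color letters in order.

After move 1 (U): U=WWWW F=RRGG R=BBRR B=OOBB L=GGOO
After move 2 (U): U=WWWW F=BBGG R=OORR B=GGBB L=RROO
After move 3 (F): F=GBGB U=WWOR R=WOWR D=ROYY L=RYOY
After move 4 (F): F=GGBB U=WWYY R=OORR D=WWYY L=RROO
After move 5 (F): F=BGBG U=WWOR R=YOYR D=ROYY L=RWOW
After move 6 (F): F=BBGG U=WWWW R=OORR D=YYYY L=RROO
After move 7 (U): U=WWWW F=OOGG R=GGRR B=RRBB L=BBOO
Query 1: L[0] = B
Query 2: B[0] = R
Query 3: F[0] = O

Answer: B R O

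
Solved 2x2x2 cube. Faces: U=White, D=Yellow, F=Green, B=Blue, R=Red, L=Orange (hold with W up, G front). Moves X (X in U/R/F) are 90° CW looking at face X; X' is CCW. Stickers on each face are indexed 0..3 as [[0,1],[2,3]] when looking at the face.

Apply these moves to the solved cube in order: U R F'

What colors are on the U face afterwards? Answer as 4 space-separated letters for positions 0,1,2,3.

After move 1 (U): U=WWWW F=RRGG R=BBRR B=OOBB L=GGOO
After move 2 (R): R=RBRB U=WRWG F=RYGY D=YBYO B=WOWB
After move 3 (F'): F=YYRG U=WRRR R=BBYB D=GOYO L=GGOW
Query: U face = WRRR

Answer: W R R R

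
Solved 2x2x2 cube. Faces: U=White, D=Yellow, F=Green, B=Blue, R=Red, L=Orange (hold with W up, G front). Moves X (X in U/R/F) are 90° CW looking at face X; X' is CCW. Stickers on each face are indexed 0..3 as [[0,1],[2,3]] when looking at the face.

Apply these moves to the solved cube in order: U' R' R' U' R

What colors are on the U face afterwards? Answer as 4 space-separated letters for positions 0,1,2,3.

Answer: Y B W R

Derivation:
After move 1 (U'): U=WWWW F=OOGG R=GGRR B=RRBB L=BBOO
After move 2 (R'): R=GRGR U=WBWR F=OWGW D=YOYG B=YRYB
After move 3 (R'): R=RRGG U=WYWY F=OBGR D=YWYW B=GROB
After move 4 (U'): U=YYWW F=BBGR R=OBGG B=RROB L=GROO
After move 5 (R): R=GOGB U=YBWR F=BWGW D=YOYR B=WRYB
Query: U face = YBWR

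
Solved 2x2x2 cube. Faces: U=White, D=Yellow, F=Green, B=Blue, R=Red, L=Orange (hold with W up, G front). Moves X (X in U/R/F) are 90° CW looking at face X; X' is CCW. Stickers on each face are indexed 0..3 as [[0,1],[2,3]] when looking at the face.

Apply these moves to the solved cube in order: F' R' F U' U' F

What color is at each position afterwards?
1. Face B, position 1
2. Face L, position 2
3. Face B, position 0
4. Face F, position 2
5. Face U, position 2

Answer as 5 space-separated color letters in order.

After move 1 (F'): F=GGGG U=WWRR R=YRYR D=OOYY L=OWOW
After move 2 (R'): R=RRYY U=WBRB F=GWGR D=OGYG B=YBOB
After move 3 (F): F=GGRW U=WBWW R=RRBY D=YRYG L=OOOG
After move 4 (U'): U=BWWW F=OORW R=GGBY B=RROB L=YBOG
After move 5 (U'): U=WWBW F=YBRW R=OOBY B=GGOB L=RROG
After move 6 (F): F=RYWB U=WWGR R=BOWY D=BOYG L=RYOR
Query 1: B[1] = G
Query 2: L[2] = O
Query 3: B[0] = G
Query 4: F[2] = W
Query 5: U[2] = G

Answer: G O G W G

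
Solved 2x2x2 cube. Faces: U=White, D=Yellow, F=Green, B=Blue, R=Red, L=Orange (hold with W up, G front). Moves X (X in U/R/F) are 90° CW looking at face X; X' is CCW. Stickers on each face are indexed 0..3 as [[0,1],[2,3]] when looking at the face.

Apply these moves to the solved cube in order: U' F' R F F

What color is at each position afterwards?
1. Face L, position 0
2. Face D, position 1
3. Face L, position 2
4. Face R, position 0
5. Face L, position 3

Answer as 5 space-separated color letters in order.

Answer: B G O W Y

Derivation:
After move 1 (U'): U=WWWW F=OOGG R=GGRR B=RRBB L=BBOO
After move 2 (F'): F=OGOG U=WWGR R=YGYR D=BOYY L=BWOW
After move 3 (R): R=YYRG U=WGGG F=OOOY D=BBYR B=RRWB
After move 4 (F): F=OOYO U=WGWW R=GYGG D=RYYR L=BBOB
After move 5 (F): F=YOOO U=WGBB R=WYWG D=GGYR L=BROY
Query 1: L[0] = B
Query 2: D[1] = G
Query 3: L[2] = O
Query 4: R[0] = W
Query 5: L[3] = Y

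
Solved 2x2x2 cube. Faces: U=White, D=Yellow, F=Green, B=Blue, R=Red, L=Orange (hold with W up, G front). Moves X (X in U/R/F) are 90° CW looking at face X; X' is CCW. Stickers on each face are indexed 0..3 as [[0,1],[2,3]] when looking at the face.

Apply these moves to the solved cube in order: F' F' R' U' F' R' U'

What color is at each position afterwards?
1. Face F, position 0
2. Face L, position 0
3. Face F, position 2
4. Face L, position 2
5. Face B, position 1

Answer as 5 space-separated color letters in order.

Answer: Y G O O O

Derivation:
After move 1 (F'): F=GGGG U=WWRR R=YRYR D=OOYY L=OWOW
After move 2 (F'): F=GGGG U=WWYY R=OROR D=WWYY L=OROR
After move 3 (R'): R=RROO U=WBYB F=GWGY D=WGYG B=YBWB
After move 4 (U'): U=BBWY F=ORGY R=GWOO B=RRWB L=YBOR
After move 5 (F'): F=RYOG U=BBGO R=GWWO D=BRYG L=YYOW
After move 6 (R'): R=WOGW U=BWGR F=RBOO D=BYYG B=GRRB
After move 7 (U'): U=WRBG F=YYOO R=RBGW B=WORB L=GROW
Query 1: F[0] = Y
Query 2: L[0] = G
Query 3: F[2] = O
Query 4: L[2] = O
Query 5: B[1] = O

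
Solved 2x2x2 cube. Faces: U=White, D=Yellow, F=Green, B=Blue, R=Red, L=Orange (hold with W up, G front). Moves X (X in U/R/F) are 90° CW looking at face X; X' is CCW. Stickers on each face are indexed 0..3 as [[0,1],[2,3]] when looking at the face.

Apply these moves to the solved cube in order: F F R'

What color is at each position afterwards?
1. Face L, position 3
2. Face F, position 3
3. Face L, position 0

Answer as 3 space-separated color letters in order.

Answer: R Y O

Derivation:
After move 1 (F): F=GGGG U=WWOO R=WRWR D=RRYY L=OYOY
After move 2 (F): F=GGGG U=WWYY R=OROR D=WWYY L=OROR
After move 3 (R'): R=RROO U=WBYB F=GWGY D=WGYG B=YBWB
Query 1: L[3] = R
Query 2: F[3] = Y
Query 3: L[0] = O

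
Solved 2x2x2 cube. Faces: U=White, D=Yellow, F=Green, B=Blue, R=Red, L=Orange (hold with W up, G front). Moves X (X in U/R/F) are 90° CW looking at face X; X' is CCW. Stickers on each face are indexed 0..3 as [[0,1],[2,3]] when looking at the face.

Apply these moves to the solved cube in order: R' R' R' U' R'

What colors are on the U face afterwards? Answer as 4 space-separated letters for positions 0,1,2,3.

Answer: G W W R

Derivation:
After move 1 (R'): R=RRRR U=WBWB F=GWGW D=YGYG B=YBYB
After move 2 (R'): R=RRRR U=WYWY F=GBGB D=YWYW B=GBGB
After move 3 (R'): R=RRRR U=WGWG F=GYGY D=YBYB B=WBWB
After move 4 (U'): U=GGWW F=OOGY R=GYRR B=RRWB L=WBOO
After move 5 (R'): R=YRGR U=GWWR F=OGGW D=YOYY B=BRBB
Query: U face = GWWR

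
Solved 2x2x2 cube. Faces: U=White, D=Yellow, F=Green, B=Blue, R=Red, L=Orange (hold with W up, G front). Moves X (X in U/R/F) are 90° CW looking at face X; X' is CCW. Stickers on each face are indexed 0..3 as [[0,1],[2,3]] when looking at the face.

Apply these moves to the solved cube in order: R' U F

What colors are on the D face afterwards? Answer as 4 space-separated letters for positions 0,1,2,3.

After move 1 (R'): R=RRRR U=WBWB F=GWGW D=YGYG B=YBYB
After move 2 (U): U=WWBB F=RRGW R=YBRR B=OOYB L=GWOO
After move 3 (F): F=GRWR U=WWOW R=BBBR D=RYYG L=GYOG
Query: D face = RYYG

Answer: R Y Y G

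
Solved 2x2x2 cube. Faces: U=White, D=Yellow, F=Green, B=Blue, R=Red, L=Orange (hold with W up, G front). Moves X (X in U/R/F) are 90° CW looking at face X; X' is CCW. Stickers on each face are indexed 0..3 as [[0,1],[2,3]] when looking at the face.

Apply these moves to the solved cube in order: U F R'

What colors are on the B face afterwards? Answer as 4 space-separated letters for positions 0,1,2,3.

After move 1 (U): U=WWWW F=RRGG R=BBRR B=OOBB L=GGOO
After move 2 (F): F=GRGR U=WWOG R=WBWR D=RBYY L=GYOY
After move 3 (R'): R=BRWW U=WBOO F=GWGG D=RRYR B=YOBB
Query: B face = YOBB

Answer: Y O B B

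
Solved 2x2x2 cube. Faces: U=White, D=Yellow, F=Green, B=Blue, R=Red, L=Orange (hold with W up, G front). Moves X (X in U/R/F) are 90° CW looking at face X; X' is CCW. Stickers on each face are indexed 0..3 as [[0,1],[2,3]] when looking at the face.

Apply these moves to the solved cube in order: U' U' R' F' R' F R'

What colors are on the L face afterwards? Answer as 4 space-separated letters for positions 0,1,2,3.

After move 1 (U'): U=WWWW F=OOGG R=GGRR B=RRBB L=BBOO
After move 2 (U'): U=WWWW F=BBGG R=OORR B=GGBB L=RROO
After move 3 (R'): R=OROR U=WBWG F=BWGW D=YBYG B=YGYB
After move 4 (F'): F=WWBG U=WBOO R=BRYR D=ROYG L=RGOW
After move 5 (R'): R=RRBY U=WYOY F=WBBO D=RWYG B=GGOB
After move 6 (F): F=BWOB U=WYWG R=ORYY D=BRYG L=RROW
After move 7 (R'): R=RYOY U=WOWG F=BYOG D=BWYB B=GGRB
Query: L face = RROW

Answer: R R O W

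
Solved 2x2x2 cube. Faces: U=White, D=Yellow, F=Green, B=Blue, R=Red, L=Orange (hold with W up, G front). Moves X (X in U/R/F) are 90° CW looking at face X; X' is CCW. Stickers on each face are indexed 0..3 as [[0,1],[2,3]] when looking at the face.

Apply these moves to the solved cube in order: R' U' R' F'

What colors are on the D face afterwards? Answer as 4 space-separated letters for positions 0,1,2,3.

Answer: B O Y W

Derivation:
After move 1 (R'): R=RRRR U=WBWB F=GWGW D=YGYG B=YBYB
After move 2 (U'): U=BBWW F=OOGW R=GWRR B=RRYB L=YBOO
After move 3 (R'): R=WRGR U=BYWR F=OBGW D=YOYW B=GRGB
After move 4 (F'): F=BWOG U=BYWG R=ORYR D=BOYW L=YROW
Query: D face = BOYW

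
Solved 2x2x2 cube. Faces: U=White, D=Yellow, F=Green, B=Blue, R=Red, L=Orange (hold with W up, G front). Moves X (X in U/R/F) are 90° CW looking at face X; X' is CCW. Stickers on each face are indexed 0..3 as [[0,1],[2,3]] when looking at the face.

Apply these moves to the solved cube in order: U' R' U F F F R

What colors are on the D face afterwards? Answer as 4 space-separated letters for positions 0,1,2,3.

Answer: W Y Y B

Derivation:
After move 1 (U'): U=WWWW F=OOGG R=GGRR B=RRBB L=BBOO
After move 2 (R'): R=GRGR U=WBWR F=OWGW D=YOYG B=YRYB
After move 3 (U): U=WWRB F=GRGW R=YRGR B=BBYB L=OWOO
After move 4 (F): F=GGWR U=WWOW R=RRBR D=GYYG L=OYOO
After move 5 (F): F=WGRG U=WWOY R=ORWR D=BRYG L=OGOY
After move 6 (F): F=RWGG U=WWYG R=ORYR D=WOYG L=OBOR
After move 7 (R): R=YORR U=WWYG F=ROGG D=WYYB B=GBWB
Query: D face = WYYB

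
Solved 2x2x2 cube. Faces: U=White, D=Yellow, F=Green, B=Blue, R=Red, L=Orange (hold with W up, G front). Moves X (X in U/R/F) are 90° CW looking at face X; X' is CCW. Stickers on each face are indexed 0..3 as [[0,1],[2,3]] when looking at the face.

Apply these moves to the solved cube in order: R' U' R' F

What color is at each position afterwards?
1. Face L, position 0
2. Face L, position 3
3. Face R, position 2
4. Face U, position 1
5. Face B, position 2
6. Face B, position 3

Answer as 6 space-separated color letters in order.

After move 1 (R'): R=RRRR U=WBWB F=GWGW D=YGYG B=YBYB
After move 2 (U'): U=BBWW F=OOGW R=GWRR B=RRYB L=YBOO
After move 3 (R'): R=WRGR U=BYWR F=OBGW D=YOYW B=GRGB
After move 4 (F): F=GOWB U=BYOB R=WRRR D=GWYW L=YYOO
Query 1: L[0] = Y
Query 2: L[3] = O
Query 3: R[2] = R
Query 4: U[1] = Y
Query 5: B[2] = G
Query 6: B[3] = B

Answer: Y O R Y G B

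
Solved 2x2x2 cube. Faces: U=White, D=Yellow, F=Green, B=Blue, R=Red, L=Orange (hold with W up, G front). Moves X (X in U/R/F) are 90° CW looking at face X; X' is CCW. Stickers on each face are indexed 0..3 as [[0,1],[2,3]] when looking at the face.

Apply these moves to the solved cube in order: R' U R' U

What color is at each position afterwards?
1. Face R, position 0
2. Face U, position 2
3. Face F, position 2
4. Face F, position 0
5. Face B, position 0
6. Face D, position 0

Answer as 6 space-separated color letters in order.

After move 1 (R'): R=RRRR U=WBWB F=GWGW D=YGYG B=YBYB
After move 2 (U): U=WWBB F=RRGW R=YBRR B=OOYB L=GWOO
After move 3 (R'): R=BRYR U=WYBO F=RWGB D=YRYW B=GOGB
After move 4 (U): U=BWOY F=BRGB R=GOYR B=GWGB L=RWOO
Query 1: R[0] = G
Query 2: U[2] = O
Query 3: F[2] = G
Query 4: F[0] = B
Query 5: B[0] = G
Query 6: D[0] = Y

Answer: G O G B G Y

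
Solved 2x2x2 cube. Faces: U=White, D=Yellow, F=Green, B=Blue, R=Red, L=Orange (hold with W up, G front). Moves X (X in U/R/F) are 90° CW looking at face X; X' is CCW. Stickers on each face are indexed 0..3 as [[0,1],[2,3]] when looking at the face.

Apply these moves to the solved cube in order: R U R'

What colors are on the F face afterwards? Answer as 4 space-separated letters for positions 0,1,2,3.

After move 1 (R): R=RRRR U=WGWG F=GYGY D=YBYB B=WBWB
After move 2 (U): U=WWGG F=RRGY R=WBRR B=OOWB L=GYOO
After move 3 (R'): R=BRWR U=WWGO F=RWGG D=YRYY B=BOBB
Query: F face = RWGG

Answer: R W G G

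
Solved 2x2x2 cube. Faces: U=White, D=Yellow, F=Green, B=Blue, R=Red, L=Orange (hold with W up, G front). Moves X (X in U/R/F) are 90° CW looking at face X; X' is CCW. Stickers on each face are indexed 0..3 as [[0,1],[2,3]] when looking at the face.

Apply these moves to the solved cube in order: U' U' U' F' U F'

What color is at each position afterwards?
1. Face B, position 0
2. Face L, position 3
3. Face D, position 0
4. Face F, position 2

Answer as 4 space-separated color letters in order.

Answer: G R G Y

Derivation:
After move 1 (U'): U=WWWW F=OOGG R=GGRR B=RRBB L=BBOO
After move 2 (U'): U=WWWW F=BBGG R=OORR B=GGBB L=RROO
After move 3 (U'): U=WWWW F=RRGG R=BBRR B=OOBB L=GGOO
After move 4 (F'): F=RGRG U=WWBR R=YBYR D=GOYY L=GWOW
After move 5 (U): U=BWRW F=YBRG R=OOYR B=GWBB L=RGOW
After move 6 (F'): F=BGYR U=BWOY R=OOGR D=GWYY L=RWOR
Query 1: B[0] = G
Query 2: L[3] = R
Query 3: D[0] = G
Query 4: F[2] = Y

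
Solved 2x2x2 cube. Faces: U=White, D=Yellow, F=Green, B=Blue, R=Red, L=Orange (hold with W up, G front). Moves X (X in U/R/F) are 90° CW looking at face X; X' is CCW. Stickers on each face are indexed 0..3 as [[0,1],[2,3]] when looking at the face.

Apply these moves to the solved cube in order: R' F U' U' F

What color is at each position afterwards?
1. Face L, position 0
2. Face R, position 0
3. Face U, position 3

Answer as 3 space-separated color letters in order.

Answer: W B R

Derivation:
After move 1 (R'): R=RRRR U=WBWB F=GWGW D=YGYG B=YBYB
After move 2 (F): F=GGWW U=WBOO R=WRBR D=RRYG L=OYOG
After move 3 (U'): U=BOWO F=OYWW R=GGBR B=WRYB L=YBOG
After move 4 (U'): U=OOBW F=YBWW R=OYBR B=GGYB L=WROG
After move 5 (F): F=WYWB U=OOGR R=BYWR D=BOYG L=WROR
Query 1: L[0] = W
Query 2: R[0] = B
Query 3: U[3] = R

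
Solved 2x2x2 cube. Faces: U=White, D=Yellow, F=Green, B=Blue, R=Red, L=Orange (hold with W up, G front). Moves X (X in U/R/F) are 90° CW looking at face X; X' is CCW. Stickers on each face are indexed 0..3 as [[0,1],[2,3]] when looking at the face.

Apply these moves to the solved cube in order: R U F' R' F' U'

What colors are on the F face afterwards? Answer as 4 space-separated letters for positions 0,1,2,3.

Answer: G O R R

Derivation:
After move 1 (R): R=RRRR U=WGWG F=GYGY D=YBYB B=WBWB
After move 2 (U): U=WWGG F=RRGY R=WBRR B=OOWB L=GYOO
After move 3 (F'): F=RYRG U=WWWR R=BBYR D=YOYB L=GGOG
After move 4 (R'): R=BRBY U=WWWO F=RWRR D=YYYG B=BOOB
After move 5 (F'): F=WRRR U=WWBB R=YRYY D=GGYG L=GOOW
After move 6 (U'): U=WBWB F=GORR R=WRYY B=YROB L=BOOW
Query: F face = GORR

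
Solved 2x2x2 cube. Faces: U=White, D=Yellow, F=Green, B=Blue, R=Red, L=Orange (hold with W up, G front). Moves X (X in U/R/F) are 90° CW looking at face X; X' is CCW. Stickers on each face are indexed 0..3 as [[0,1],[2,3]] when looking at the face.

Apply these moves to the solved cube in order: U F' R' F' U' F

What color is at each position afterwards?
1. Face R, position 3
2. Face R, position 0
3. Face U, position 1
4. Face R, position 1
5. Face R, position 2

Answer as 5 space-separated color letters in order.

Answer: Y W Y R B

Derivation:
After move 1 (U): U=WWWW F=RRGG R=BBRR B=OOBB L=GGOO
After move 2 (F'): F=RGRG U=WWBR R=YBYR D=GOYY L=GWOW
After move 3 (R'): R=BRYY U=WBBO F=RWRR D=GGYG B=YOOB
After move 4 (F'): F=WRRR U=WBBY R=GRGY D=WWYG L=GOOB
After move 5 (U'): U=BYWB F=GORR R=WRGY B=GROB L=YOOB
After move 6 (F): F=RGRO U=BYBO R=WRBY D=GWYG L=YWOW
Query 1: R[3] = Y
Query 2: R[0] = W
Query 3: U[1] = Y
Query 4: R[1] = R
Query 5: R[2] = B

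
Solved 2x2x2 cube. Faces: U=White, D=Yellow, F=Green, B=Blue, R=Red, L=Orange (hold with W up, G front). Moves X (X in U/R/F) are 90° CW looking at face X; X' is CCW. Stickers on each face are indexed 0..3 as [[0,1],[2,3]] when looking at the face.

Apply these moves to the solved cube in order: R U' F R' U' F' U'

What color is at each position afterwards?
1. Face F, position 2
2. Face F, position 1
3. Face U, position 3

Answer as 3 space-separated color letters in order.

Answer: W O G

Derivation:
After move 1 (R): R=RRRR U=WGWG F=GYGY D=YBYB B=WBWB
After move 2 (U'): U=GGWW F=OOGY R=GYRR B=RRWB L=WBOO
After move 3 (F): F=GOYO U=GGOB R=WYWR D=RGYB L=WYOB
After move 4 (R'): R=YRWW U=GWOR F=GGYB D=ROYO B=BRGB
After move 5 (U'): U=WRGO F=WYYB R=GGWW B=YRGB L=BROB
After move 6 (F'): F=YBWY U=WRGW R=OGRW D=RBYO L=BOOG
After move 7 (U'): U=RWWG F=BOWY R=YBRW B=OGGB L=YROG
Query 1: F[2] = W
Query 2: F[1] = O
Query 3: U[3] = G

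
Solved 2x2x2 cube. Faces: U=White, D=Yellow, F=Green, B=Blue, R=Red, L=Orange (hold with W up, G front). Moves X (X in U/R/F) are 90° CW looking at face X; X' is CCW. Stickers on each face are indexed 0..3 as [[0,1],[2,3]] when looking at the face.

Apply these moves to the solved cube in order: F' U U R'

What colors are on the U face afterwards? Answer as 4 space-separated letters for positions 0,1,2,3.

Answer: R B W G

Derivation:
After move 1 (F'): F=GGGG U=WWRR R=YRYR D=OOYY L=OWOW
After move 2 (U): U=RWRW F=YRGG R=BBYR B=OWBB L=GGOW
After move 3 (U): U=RRWW F=BBGG R=OWYR B=GGBB L=YROW
After move 4 (R'): R=WROY U=RBWG F=BRGW D=OBYG B=YGOB
Query: U face = RBWG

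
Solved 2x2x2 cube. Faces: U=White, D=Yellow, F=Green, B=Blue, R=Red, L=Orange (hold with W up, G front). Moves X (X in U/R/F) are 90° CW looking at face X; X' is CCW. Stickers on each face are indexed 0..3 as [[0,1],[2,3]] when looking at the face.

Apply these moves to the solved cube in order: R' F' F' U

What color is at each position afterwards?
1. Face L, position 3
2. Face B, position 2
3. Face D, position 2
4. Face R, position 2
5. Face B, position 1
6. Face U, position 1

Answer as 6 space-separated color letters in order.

Answer: R Y Y O R W

Derivation:
After move 1 (R'): R=RRRR U=WBWB F=GWGW D=YGYG B=YBYB
After move 2 (F'): F=WWGG U=WBRR R=GRYR D=OOYG L=OBOW
After move 3 (F'): F=WGWG U=WBGY R=OROR D=BWYG L=OROR
After move 4 (U): U=GWYB F=ORWG R=YBOR B=ORYB L=WGOR
Query 1: L[3] = R
Query 2: B[2] = Y
Query 3: D[2] = Y
Query 4: R[2] = O
Query 5: B[1] = R
Query 6: U[1] = W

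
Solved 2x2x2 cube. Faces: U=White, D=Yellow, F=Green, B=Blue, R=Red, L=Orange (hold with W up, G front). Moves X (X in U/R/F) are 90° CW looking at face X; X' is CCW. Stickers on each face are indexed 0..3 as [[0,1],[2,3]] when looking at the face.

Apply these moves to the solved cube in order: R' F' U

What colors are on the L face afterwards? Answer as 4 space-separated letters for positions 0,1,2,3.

After move 1 (R'): R=RRRR U=WBWB F=GWGW D=YGYG B=YBYB
After move 2 (F'): F=WWGG U=WBRR R=GRYR D=OOYG L=OBOW
After move 3 (U): U=RWRB F=GRGG R=YBYR B=OBYB L=WWOW
Query: L face = WWOW

Answer: W W O W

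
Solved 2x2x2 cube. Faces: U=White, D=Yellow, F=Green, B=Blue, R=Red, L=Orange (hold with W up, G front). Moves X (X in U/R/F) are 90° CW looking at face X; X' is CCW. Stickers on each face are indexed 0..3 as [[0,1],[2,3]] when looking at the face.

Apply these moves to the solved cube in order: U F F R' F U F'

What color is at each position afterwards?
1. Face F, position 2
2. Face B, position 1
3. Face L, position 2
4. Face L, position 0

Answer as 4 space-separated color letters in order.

Answer: Y W O R

Derivation:
After move 1 (U): U=WWWW F=RRGG R=BBRR B=OOBB L=GGOO
After move 2 (F): F=GRGR U=WWOG R=WBWR D=RBYY L=GYOY
After move 3 (F): F=GGRR U=WWYY R=OBGR D=WWYY L=GROB
After move 4 (R'): R=BROG U=WBYO F=GWRY D=WGYR B=YOWB
After move 5 (F): F=RGYW U=WBBR R=YROG D=OBYR L=GWOG
After move 6 (U): U=BWRB F=YRYW R=YOOG B=GWWB L=RGOG
After move 7 (F'): F=RWYY U=BWYO R=BOOG D=GGYR L=RBOR
Query 1: F[2] = Y
Query 2: B[1] = W
Query 3: L[2] = O
Query 4: L[0] = R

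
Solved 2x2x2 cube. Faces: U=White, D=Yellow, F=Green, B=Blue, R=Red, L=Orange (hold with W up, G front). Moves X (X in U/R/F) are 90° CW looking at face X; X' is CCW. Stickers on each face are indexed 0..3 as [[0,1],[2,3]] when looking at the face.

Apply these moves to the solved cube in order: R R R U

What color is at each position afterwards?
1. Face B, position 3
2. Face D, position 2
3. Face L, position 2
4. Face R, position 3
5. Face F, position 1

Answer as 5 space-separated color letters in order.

Answer: B Y O R R

Derivation:
After move 1 (R): R=RRRR U=WGWG F=GYGY D=YBYB B=WBWB
After move 2 (R): R=RRRR U=WYWY F=GBGB D=YWYW B=GBGB
After move 3 (R): R=RRRR U=WBWB F=GWGW D=YGYG B=YBYB
After move 4 (U): U=WWBB F=RRGW R=YBRR B=OOYB L=GWOO
Query 1: B[3] = B
Query 2: D[2] = Y
Query 3: L[2] = O
Query 4: R[3] = R
Query 5: F[1] = R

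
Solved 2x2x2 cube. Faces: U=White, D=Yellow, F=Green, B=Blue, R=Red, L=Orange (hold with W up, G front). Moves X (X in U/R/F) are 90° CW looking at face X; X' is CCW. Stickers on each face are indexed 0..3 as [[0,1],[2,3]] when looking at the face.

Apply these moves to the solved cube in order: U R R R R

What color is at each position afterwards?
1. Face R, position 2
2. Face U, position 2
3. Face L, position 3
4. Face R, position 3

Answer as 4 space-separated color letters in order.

Answer: R W O R

Derivation:
After move 1 (U): U=WWWW F=RRGG R=BBRR B=OOBB L=GGOO
After move 2 (R): R=RBRB U=WRWG F=RYGY D=YBYO B=WOWB
After move 3 (R): R=RRBB U=WYWY F=RBGO D=YWYW B=GORB
After move 4 (R): R=BRBR U=WBWO F=RWGW D=YRYG B=YOYB
After move 5 (R): R=BBRR U=WWWW F=RRGG D=YYYY B=OOBB
Query 1: R[2] = R
Query 2: U[2] = W
Query 3: L[3] = O
Query 4: R[3] = R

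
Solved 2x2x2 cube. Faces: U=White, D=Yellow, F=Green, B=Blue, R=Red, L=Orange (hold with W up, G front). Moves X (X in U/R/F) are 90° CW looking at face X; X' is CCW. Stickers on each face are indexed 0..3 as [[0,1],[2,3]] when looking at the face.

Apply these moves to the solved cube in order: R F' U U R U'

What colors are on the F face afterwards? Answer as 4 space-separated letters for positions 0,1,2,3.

Answer: B R G B

Derivation:
After move 1 (R): R=RRRR U=WGWG F=GYGY D=YBYB B=WBWB
After move 2 (F'): F=YYGG U=WGRR R=BRYR D=OOYB L=OGOW
After move 3 (U): U=RWRG F=BRGG R=WBYR B=OGWB L=YYOW
After move 4 (U): U=RRGW F=WBGG R=OGYR B=YYWB L=BROW
After move 5 (R): R=YORG U=RBGG F=WOGB D=OWYY B=WYRB
After move 6 (U'): U=BGRG F=BRGB R=WORG B=YORB L=WYOW
Query: F face = BRGB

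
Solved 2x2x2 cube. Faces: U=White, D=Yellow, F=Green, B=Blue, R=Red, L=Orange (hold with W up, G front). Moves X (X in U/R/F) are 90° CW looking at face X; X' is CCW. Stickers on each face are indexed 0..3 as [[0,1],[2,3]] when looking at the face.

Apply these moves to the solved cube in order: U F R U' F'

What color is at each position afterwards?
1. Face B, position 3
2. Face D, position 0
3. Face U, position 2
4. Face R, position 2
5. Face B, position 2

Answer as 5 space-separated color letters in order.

After move 1 (U): U=WWWW F=RRGG R=BBRR B=OOBB L=GGOO
After move 2 (F): F=GRGR U=WWOG R=WBWR D=RBYY L=GYOY
After move 3 (R): R=WWRB U=WROR F=GBGY D=RBYO B=GOWB
After move 4 (U'): U=RRWO F=GYGY R=GBRB B=WWWB L=GOOY
After move 5 (F'): F=YYGG U=RRGR R=BBRB D=OYYO L=GOOW
Query 1: B[3] = B
Query 2: D[0] = O
Query 3: U[2] = G
Query 4: R[2] = R
Query 5: B[2] = W

Answer: B O G R W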